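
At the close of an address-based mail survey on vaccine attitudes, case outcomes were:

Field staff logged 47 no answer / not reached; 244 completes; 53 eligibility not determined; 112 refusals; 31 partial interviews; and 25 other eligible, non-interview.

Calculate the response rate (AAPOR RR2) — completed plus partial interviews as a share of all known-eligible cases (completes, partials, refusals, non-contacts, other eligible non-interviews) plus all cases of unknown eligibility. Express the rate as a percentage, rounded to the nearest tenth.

Num = 244 + 31 = 275
Denom = 244 + 31 + 112 + 47 + 25 + 53 = 512
RR2 = 275 / 512 = 0.5371

53.7%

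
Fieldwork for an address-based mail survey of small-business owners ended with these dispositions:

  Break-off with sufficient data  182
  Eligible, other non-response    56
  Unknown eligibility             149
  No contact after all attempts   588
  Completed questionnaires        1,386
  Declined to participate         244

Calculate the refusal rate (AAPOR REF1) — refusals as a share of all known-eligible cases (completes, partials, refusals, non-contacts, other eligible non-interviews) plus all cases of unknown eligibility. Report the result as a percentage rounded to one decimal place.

9.4%

Numerator: 244
Denominator: 1386 + 182 + 244 + 588 + 56 + 149 = 2605
REF1 = 244 / 2605 = 0.0937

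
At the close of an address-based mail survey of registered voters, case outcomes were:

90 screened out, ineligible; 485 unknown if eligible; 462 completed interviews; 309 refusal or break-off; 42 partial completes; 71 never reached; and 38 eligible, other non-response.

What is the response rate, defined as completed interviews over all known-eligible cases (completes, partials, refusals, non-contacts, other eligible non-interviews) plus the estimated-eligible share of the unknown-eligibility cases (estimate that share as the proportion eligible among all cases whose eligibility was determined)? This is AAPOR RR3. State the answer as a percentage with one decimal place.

Numerator = 462
Known eligible = 462 + 42 + 309 + 71 + 38 = 922
e = 922 / (922 + 90) = 922 / 1012 = 0.9111
e × U = 0.9111 × 485 = 441.88
Denominator = 922 + 441.88 = 1363.88
RR3 = 462 / 1363.88 = 0.3387

33.9%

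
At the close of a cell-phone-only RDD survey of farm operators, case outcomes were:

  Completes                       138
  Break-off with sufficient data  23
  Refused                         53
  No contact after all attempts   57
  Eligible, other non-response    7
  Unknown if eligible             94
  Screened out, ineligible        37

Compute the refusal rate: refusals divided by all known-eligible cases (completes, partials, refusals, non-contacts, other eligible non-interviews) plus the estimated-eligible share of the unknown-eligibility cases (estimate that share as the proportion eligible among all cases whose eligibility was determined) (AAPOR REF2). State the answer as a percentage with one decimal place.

Num: 53
Eligible (known): 138 + 23 + 53 + 57 + 7 = 278
e = 278 / (278 + 37) = 278 / 315 = 0.8825
e × U: 0.8825 × 94 = 82.95
Denom: 278 + 82.95 = 360.95
REF2 = 53 / 360.95 = 0.1468

14.7%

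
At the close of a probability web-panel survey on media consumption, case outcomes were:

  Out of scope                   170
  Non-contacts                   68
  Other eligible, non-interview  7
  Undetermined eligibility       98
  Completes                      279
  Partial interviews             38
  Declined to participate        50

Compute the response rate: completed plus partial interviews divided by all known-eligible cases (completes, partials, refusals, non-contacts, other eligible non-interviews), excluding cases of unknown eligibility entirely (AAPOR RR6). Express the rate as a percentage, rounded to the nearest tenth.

Num → 279 + 38 = 317
Denominator → 279 + 38 + 50 + 68 + 7 = 442
RR6 = 317 / 442 = 0.7172

71.7%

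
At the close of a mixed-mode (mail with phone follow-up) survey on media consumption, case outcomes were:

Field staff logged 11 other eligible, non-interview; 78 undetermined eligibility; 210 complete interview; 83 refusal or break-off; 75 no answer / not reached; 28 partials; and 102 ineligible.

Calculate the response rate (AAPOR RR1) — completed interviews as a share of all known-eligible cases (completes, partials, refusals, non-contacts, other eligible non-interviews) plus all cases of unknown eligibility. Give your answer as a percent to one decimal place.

43.3%

Numerator: 210
Base: 210 + 28 + 83 + 75 + 11 + 78 = 485
RR1 = 210 / 485 = 0.4330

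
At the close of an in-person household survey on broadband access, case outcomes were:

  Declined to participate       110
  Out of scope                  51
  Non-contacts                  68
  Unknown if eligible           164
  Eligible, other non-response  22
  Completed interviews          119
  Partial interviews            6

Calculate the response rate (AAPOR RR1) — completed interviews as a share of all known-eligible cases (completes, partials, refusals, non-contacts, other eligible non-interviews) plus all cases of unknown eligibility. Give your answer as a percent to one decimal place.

24.3%

Num = 119
Base = 119 + 6 + 110 + 68 + 22 + 164 = 489
RR1 = 119 / 489 = 0.2434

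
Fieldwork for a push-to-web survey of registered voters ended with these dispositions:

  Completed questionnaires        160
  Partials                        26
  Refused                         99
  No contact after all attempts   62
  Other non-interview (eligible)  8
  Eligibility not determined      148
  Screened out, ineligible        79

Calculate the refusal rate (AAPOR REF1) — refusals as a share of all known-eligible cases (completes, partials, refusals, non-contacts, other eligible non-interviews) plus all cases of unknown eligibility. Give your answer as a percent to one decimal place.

Numerator → 99
Denominator → 160 + 26 + 99 + 62 + 8 + 148 = 503
REF1 = 99 / 503 = 0.1968

19.7%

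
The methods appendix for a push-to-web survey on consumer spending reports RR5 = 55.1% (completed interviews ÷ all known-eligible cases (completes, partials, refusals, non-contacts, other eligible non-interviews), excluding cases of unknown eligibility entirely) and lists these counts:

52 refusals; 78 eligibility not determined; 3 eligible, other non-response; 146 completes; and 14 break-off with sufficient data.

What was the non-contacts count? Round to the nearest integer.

50

RR5 = 146 / D = 0.551
D = 146 / 0.551 = 265.0
Rest of base = 215
non-contacts = 265.0 − 215 ≈ 50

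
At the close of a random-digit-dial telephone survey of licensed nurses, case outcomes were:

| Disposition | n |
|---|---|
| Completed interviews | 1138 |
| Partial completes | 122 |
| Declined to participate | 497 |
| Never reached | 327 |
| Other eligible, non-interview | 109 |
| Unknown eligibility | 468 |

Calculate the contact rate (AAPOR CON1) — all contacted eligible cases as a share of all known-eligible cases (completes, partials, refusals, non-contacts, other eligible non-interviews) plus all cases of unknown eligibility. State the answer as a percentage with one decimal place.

70.1%

Numerator: 1138 + 122 + 497 + 109 = 1866
Denominator: 1138 + 122 + 497 + 327 + 109 + 468 = 2661
CON1 = 1866 / 2661 = 0.7012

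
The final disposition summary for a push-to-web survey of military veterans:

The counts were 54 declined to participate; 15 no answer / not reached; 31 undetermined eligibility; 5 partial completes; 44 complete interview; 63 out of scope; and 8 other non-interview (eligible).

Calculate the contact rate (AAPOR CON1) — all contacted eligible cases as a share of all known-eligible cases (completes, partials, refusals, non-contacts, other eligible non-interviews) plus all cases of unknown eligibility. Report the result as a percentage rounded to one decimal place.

70.7%

Num: 44 + 5 + 54 + 8 = 111
Denom: 44 + 5 + 54 + 15 + 8 + 31 = 157
CON1 = 111 / 157 = 0.7070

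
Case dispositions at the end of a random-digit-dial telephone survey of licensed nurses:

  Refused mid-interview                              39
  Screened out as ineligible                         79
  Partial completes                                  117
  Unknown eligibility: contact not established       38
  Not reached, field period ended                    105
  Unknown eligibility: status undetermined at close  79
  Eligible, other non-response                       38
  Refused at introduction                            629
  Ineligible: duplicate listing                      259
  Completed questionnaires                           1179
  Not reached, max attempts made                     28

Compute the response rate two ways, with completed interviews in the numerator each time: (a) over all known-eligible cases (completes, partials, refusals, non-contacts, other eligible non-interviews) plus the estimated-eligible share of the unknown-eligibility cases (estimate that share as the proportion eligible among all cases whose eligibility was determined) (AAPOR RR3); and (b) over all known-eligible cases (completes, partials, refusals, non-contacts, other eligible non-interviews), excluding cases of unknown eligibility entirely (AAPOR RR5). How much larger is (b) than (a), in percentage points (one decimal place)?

2.5

Refused = 629 + 39 = 668
No contact after all attempts = 105 + 28 = 133
Eligibility not determined = 38 + 79 = 117
Ineligible = 79 + 259 = 338
Numerator = 1179
Determined eligible = 1179 + 117 + 668 + 133 + 38 = 2135
e = 2135 / (2135 + 338) = 2135 / 2473 = 0.8633
e × U = 0.8633 × 117 = 101.01
Denom = 2135 + 101.01 = 2236.01
RR3 = 1179 / 2236.01 = 0.5273
Denom = 1179 + 117 + 668 + 133 + 38 = 2135
RR5 = 1179 / 2135 = 0.5522
Difference = 55.22 − 52.73 = 2.49 percentage points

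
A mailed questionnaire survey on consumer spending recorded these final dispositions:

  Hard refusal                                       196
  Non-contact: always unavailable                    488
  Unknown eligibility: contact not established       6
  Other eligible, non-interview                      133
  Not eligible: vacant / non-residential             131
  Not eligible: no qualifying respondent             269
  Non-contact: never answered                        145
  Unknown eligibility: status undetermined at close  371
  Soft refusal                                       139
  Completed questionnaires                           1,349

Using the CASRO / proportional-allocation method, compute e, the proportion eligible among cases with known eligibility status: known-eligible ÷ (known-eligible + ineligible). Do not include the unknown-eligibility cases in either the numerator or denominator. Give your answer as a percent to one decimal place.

Refusals = 196 + 139 = 335
No answer / not reached = 145 + 488 = 633
Undetermined eligibility = 6 + 371 = 377
Not eligible = 269 + 131 = 400
Known eligible = 1349 + 335 + 633 + 133 = 2450
e = 2450 / (2450 + 400) = 2450 / 2850 = 0.8596

86.0%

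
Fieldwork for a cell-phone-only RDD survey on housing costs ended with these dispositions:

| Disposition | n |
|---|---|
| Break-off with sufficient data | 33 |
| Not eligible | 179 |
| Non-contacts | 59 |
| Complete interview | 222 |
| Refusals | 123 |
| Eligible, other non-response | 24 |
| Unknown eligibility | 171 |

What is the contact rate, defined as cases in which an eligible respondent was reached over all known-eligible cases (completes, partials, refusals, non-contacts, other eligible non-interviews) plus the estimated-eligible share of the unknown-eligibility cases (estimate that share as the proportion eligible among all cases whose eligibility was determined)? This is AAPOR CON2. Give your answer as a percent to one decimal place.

68.8%

Top = 222 + 33 + 123 + 24 = 402
Determined eligible = 222 + 33 + 123 + 59 + 24 = 461
e = 461 / (461 + 179) = 461 / 640 = 0.7203
e × U = 0.7203 × 171 = 123.17
Base = 461 + 123.17 = 584.17
CON2 = 402 / 584.17 = 0.6882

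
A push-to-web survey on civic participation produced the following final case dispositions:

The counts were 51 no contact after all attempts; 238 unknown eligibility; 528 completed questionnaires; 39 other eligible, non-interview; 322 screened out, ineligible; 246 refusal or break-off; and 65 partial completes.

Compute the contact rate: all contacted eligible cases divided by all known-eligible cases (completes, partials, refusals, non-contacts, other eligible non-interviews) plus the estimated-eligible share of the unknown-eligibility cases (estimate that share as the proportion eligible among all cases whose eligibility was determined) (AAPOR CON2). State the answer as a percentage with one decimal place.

Num = 528 + 65 + 246 + 39 = 878
Eligible (known) = 528 + 65 + 246 + 51 + 39 = 929
e = 929 / (929 + 322) = 929 / 1251 = 0.7426
e × U = 0.7426 × 238 = 176.74
Denominator = 929 + 176.74 = 1105.74
CON2 = 878 / 1105.74 = 0.7940

79.4%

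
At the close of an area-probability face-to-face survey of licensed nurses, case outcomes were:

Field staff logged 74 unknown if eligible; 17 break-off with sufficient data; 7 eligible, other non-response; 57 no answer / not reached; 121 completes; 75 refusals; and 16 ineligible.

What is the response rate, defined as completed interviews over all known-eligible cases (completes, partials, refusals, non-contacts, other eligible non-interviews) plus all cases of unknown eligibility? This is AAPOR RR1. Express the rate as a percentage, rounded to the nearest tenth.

34.5%

Num → 121
Denominator → 121 + 17 + 75 + 57 + 7 + 74 = 351
RR1 = 121 / 351 = 0.3447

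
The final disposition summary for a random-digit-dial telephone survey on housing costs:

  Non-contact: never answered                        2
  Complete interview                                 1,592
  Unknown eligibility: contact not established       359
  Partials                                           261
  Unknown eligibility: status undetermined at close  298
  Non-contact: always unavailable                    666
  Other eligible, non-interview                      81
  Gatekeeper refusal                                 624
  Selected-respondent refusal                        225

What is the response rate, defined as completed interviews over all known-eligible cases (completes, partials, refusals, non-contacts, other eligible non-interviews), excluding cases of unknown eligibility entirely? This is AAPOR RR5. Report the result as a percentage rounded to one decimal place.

Refused = 624 + 225 = 849
No answer / not reached = 2 + 666 = 668
Undetermined eligibility = 359 + 298 = 657
Top → 1592
Denom → 1592 + 261 + 849 + 668 + 81 = 3451
RR5 = 1592 / 3451 = 0.4613

46.1%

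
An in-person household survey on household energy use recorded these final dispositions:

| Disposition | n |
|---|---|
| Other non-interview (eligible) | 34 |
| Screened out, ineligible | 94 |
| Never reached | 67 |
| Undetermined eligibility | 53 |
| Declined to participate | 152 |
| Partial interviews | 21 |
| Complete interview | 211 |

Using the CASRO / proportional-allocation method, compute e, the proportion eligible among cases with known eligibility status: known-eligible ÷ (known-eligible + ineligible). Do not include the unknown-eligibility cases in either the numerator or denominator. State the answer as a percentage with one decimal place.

83.8%

Known eligible = 211 + 21 + 152 + 67 + 34 = 485
e = 485 / (485 + 94) = 485 / 579 = 0.8377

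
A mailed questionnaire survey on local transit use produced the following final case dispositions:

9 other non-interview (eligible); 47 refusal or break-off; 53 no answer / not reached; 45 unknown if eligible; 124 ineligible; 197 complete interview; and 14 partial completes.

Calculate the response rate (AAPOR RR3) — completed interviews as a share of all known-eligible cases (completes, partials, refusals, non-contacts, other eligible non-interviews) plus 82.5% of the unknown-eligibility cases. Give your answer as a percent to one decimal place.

55.2%

Numerator: 197
Known eligible: 197 + 14 + 47 + 53 + 9 = 320
Estimated eligible among unknowns: 0.8250 × 45 = 37.12
Denominator: 320 + 37.12 = 357.12
RR3 = 197 / 357.12 = 0.5516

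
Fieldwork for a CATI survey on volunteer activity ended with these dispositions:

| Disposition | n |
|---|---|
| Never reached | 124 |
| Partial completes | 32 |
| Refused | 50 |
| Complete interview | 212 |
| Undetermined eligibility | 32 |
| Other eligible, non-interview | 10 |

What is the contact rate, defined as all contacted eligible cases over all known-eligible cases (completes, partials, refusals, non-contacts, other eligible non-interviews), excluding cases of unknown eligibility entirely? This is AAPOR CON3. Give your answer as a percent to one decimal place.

71.0%

Num: 212 + 32 + 50 + 10 = 304
Denominator: 212 + 32 + 50 + 124 + 10 = 428
CON3 = 304 / 428 = 0.7103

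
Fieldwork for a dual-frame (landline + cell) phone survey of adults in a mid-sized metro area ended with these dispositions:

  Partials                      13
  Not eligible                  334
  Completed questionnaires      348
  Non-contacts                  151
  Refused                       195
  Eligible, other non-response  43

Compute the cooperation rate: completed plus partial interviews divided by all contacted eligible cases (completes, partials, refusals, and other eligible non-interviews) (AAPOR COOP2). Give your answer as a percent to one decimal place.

Top = 348 + 13 = 361
Denom = 348 + 13 + 195 + 43 = 599
COOP2 = 361 / 599 = 0.6027

60.3%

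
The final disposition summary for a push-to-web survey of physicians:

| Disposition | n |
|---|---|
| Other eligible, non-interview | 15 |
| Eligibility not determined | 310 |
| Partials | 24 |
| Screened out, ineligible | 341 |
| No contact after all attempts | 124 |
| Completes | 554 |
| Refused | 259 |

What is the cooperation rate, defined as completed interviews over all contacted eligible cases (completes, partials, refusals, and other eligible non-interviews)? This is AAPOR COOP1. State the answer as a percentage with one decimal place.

65.0%

Num: 554
Base: 554 + 24 + 259 + 15 = 852
COOP1 = 554 / 852 = 0.6502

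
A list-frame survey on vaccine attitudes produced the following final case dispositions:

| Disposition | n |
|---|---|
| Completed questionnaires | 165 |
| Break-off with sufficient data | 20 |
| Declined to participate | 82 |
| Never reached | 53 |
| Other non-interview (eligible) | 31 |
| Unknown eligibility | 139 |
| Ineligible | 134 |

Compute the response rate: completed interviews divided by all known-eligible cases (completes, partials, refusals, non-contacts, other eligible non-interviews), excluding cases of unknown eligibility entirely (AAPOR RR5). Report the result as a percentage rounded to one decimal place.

Top → 165
Base → 165 + 20 + 82 + 53 + 31 = 351
RR5 = 165 / 351 = 0.4701

47.0%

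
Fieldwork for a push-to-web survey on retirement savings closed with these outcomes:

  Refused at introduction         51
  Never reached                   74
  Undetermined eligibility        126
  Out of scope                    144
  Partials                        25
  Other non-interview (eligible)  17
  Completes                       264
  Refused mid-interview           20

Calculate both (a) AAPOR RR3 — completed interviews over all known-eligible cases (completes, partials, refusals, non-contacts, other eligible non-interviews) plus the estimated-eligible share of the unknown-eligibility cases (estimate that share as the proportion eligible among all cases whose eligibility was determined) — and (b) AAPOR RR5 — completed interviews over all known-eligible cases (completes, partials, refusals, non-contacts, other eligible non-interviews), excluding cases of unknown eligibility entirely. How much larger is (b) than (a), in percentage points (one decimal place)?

10.2

Refused = 51 + 20 = 71
Numerator = 264
Determined eligible = 264 + 25 + 71 + 74 + 17 = 451
e = 451 / (451 + 144) = 451 / 595 = 0.7580
Estimated eligible among unknowns = 0.7580 × 126 = 95.51
Denom = 451 + 95.51 = 546.51
RR3 = 264 / 546.51 = 0.4831
Denom = 264 + 25 + 71 + 74 + 17 = 451
RR5 = 264 / 451 = 0.5854
Difference = 58.54 − 48.31 = 10.23 percentage points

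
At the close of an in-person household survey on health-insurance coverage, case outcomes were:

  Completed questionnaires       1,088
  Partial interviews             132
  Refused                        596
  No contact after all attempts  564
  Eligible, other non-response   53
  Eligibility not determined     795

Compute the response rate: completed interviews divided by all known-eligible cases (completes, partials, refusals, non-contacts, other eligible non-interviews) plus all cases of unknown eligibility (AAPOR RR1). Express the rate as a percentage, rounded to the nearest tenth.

Num: 1088
Base: 1088 + 132 + 596 + 564 + 53 + 795 = 3228
RR1 = 1088 / 3228 = 0.3371

33.7%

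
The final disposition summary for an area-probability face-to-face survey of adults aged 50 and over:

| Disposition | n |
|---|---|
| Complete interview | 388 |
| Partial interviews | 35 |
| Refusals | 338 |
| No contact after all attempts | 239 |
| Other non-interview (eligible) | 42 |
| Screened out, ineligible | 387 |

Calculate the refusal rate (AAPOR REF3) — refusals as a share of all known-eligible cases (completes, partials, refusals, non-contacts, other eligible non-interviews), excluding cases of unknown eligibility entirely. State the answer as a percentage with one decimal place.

Numerator = 338
Denom = 388 + 35 + 338 + 239 + 42 = 1042
REF3 = 338 / 1042 = 0.3244

32.4%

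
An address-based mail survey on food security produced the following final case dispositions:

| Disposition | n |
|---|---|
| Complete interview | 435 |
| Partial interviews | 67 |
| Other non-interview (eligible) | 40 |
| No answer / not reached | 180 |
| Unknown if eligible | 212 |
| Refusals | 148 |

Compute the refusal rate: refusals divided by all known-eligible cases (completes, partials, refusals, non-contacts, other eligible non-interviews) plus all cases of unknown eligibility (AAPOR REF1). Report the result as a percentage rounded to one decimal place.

Top → 148
Base → 435 + 67 + 148 + 180 + 40 + 212 = 1082
REF1 = 148 / 1082 = 0.1368

13.7%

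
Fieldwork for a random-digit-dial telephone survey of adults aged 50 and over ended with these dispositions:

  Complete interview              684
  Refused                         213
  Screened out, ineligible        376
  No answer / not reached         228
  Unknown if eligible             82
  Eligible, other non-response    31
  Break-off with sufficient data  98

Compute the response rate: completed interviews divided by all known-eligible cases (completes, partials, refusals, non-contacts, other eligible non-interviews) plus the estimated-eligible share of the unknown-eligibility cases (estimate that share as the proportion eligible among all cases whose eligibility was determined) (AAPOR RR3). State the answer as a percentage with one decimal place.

Numerator: 684
Known eligible: 684 + 98 + 213 + 228 + 31 = 1254
e = 1254 / (1254 + 376) = 1254 / 1630 = 0.7693
Eligible share of unknowns: 0.7693 × 82 = 63.08
Base: 1254 + 63.08 = 1317.08
RR3 = 684 / 1317.08 = 0.5193

51.9%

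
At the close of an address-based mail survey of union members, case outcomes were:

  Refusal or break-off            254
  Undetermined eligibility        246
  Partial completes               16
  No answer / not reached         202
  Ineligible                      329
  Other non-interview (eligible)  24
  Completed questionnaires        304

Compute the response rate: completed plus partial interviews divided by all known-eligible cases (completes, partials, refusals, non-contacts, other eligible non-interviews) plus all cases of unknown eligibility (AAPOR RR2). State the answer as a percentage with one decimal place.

30.6%

Top → 304 + 16 = 320
Denominator → 304 + 16 + 254 + 202 + 24 + 246 = 1046
RR2 = 320 / 1046 = 0.3059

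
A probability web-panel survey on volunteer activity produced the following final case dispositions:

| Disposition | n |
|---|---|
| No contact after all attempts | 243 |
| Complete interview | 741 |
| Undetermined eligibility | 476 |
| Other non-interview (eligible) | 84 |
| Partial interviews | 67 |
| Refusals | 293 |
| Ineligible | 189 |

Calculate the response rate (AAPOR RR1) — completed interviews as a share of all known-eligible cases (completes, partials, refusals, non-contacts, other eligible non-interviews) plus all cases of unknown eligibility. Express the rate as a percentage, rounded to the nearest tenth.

Num → 741
Denominator → 741 + 67 + 293 + 243 + 84 + 476 = 1904
RR1 = 741 / 1904 = 0.3892

38.9%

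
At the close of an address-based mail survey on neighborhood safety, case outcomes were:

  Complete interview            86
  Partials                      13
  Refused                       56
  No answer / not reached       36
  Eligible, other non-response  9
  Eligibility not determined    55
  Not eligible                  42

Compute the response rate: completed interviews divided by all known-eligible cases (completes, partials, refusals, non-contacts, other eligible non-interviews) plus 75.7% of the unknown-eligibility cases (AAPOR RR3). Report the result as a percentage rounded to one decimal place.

Top: 86
Determined eligible: 86 + 13 + 56 + 36 + 9 = 200
e × U: 0.7570 × 55 = 41.63
Base: 200 + 41.63 = 241.63
RR3 = 86 / 241.63 = 0.3559

35.6%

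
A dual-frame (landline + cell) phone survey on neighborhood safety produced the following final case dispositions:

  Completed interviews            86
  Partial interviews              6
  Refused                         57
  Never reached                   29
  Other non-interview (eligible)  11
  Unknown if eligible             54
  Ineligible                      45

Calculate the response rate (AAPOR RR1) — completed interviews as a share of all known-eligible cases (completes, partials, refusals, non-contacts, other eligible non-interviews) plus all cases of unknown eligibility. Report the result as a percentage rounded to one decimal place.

Top = 86
Denom = 86 + 6 + 57 + 29 + 11 + 54 = 243
RR1 = 86 / 243 = 0.3539

35.4%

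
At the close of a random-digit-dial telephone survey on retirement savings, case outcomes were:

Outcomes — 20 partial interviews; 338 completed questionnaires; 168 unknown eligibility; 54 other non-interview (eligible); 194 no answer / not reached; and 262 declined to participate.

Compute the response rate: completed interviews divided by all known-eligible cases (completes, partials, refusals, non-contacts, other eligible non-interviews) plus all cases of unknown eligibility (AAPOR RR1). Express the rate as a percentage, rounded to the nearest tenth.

Num = 338
Denom = 338 + 20 + 262 + 194 + 54 + 168 = 1036
RR1 = 338 / 1036 = 0.3263

32.6%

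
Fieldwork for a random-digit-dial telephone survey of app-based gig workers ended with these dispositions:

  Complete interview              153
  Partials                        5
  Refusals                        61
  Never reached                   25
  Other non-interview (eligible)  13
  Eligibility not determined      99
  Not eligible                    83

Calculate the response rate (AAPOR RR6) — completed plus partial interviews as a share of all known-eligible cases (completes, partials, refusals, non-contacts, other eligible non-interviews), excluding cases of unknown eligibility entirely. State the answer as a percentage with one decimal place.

Num: 153 + 5 = 158
Denom: 153 + 5 + 61 + 25 + 13 = 257
RR6 = 158 / 257 = 0.6148

61.5%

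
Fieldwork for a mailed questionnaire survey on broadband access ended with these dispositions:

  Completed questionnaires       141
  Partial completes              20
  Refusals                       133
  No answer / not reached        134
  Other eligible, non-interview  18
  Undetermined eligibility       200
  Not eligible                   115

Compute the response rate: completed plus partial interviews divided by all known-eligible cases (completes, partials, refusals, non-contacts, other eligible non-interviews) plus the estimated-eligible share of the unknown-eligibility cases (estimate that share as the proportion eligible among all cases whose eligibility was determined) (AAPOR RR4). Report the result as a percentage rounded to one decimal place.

Num → 141 + 20 = 161
Known eligible → 141 + 20 + 133 + 134 + 18 = 446
e = 446 / (446 + 115) = 446 / 561 = 0.7950
e × U → 0.7950 × 200 = 159.00
Base → 446 + 159.00 = 605.00
RR4 = 161 / 605.00 = 0.2661

26.6%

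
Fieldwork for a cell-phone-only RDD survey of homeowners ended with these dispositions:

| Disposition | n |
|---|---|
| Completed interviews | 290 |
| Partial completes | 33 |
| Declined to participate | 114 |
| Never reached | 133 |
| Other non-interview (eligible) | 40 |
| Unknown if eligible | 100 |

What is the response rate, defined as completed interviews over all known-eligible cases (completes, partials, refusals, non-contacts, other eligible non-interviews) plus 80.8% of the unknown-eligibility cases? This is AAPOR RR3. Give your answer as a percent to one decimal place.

Num: 290
Known eligible: 290 + 33 + 114 + 133 + 40 = 610
Eligible share of unknowns: 0.8080 × 100 = 80.80
Denom: 610 + 80.80 = 690.80
RR3 = 290 / 690.80 = 0.4198

42.0%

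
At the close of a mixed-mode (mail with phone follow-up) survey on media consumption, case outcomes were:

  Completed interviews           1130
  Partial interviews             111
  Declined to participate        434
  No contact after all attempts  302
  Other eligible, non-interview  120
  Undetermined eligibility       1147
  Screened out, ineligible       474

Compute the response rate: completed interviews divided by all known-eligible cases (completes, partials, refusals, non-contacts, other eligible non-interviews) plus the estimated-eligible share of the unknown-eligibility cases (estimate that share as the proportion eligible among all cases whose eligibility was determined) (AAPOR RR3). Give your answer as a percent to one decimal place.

Num → 1130
Known eligible → 1130 + 111 + 434 + 302 + 120 = 2097
e = 2097 / (2097 + 474) = 2097 / 2571 = 0.8156
Eligible share of unknowns → 0.8156 × 1147 = 935.49
Denominator → 2097 + 935.49 = 3032.49
RR3 = 1130 / 3032.49 = 0.3726

37.3%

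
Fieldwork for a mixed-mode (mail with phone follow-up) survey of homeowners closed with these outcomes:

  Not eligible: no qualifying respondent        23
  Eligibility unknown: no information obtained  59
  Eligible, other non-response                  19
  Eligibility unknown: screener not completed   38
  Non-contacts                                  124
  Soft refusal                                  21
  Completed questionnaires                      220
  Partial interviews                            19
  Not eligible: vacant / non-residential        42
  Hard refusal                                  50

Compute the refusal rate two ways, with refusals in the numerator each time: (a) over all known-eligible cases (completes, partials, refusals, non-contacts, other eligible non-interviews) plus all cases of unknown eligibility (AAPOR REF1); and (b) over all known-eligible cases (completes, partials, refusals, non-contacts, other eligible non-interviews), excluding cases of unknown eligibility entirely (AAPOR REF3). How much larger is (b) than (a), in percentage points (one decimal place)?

2.8

Refusals = 50 + 21 = 71
Unknown eligibility = 38 + 59 = 97
Not eligible = 23 + 42 = 65
Numerator: 71
Denom: 220 + 19 + 71 + 124 + 19 + 97 = 550
REF1 = 71 / 550 = 0.1291
Denom: 220 + 19 + 71 + 124 + 19 = 453
REF3 = 71 / 453 = 0.1567
Difference = 15.67 − 12.91 = 2.76 percentage points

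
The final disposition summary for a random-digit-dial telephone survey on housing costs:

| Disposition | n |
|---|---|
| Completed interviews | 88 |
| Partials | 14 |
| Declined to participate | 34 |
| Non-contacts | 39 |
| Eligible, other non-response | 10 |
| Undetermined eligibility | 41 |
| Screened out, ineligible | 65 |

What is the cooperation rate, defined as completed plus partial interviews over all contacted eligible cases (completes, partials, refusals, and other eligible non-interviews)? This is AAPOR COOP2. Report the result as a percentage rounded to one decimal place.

Numerator = 88 + 14 = 102
Base = 88 + 14 + 34 + 10 = 146
COOP2 = 102 / 146 = 0.6986

69.9%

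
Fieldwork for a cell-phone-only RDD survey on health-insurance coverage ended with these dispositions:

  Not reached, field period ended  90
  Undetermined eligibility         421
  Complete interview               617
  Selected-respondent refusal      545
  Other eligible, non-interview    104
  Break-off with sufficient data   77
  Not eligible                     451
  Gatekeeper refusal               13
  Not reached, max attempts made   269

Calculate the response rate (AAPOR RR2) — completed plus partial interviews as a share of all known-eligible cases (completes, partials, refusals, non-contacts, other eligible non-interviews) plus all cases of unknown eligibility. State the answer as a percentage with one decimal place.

32.5%

Refusal or break-off = 13 + 545 = 558
Never reached = 90 + 269 = 359
Top: 617 + 77 = 694
Denominator: 617 + 77 + 558 + 359 + 104 + 421 = 2136
RR2 = 694 / 2136 = 0.3249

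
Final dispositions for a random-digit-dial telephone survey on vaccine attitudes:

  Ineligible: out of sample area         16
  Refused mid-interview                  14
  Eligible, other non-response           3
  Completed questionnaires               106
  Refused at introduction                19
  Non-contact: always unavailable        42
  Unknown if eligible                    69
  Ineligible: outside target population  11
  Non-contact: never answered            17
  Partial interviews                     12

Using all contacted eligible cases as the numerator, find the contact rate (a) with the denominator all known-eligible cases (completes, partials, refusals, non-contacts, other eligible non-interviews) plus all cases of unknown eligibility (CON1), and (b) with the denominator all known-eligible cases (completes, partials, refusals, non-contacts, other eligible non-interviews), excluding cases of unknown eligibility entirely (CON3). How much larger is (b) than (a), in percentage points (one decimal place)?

Declined to participate = 19 + 14 = 33
No contact after all attempts = 17 + 42 = 59
Screened out, ineligible = 11 + 16 = 27
Numerator → 106 + 12 + 33 + 3 = 154
Denominator → 106 + 12 + 33 + 59 + 3 + 69 = 282
CON1 = 154 / 282 = 0.5461
Denominator → 106 + 12 + 33 + 59 + 3 = 213
CON3 = 154 / 213 = 0.7230
Difference = 72.30 − 54.61 = 17.69 percentage points

17.7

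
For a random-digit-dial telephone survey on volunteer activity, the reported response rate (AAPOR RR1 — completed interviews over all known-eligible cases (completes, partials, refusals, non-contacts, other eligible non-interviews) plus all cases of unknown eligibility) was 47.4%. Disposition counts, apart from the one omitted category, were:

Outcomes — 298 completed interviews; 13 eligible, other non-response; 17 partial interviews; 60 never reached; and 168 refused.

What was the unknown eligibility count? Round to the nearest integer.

RR1 = 298 / D = 0.474
D = 298 / 0.474 = 628.7
Other denominator terms total 556
unknown eligibility = 628.7 − 556 ≈ 73

73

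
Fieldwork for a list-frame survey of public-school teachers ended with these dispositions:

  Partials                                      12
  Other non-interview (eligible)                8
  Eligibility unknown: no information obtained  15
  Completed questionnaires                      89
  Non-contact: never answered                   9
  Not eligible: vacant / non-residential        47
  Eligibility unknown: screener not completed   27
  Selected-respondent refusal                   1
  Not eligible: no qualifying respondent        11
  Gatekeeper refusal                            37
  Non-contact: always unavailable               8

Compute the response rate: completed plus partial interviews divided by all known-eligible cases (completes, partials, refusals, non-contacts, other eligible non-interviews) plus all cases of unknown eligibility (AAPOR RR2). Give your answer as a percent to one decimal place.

49.0%

Refusals = 37 + 1 = 38
No contact after all attempts = 9 + 8 = 17
Unknown if eligible = 27 + 15 = 42
Screened out, ineligible = 11 + 47 = 58
Num → 89 + 12 = 101
Denom → 89 + 12 + 38 + 17 + 8 + 42 = 206
RR2 = 101 / 206 = 0.4903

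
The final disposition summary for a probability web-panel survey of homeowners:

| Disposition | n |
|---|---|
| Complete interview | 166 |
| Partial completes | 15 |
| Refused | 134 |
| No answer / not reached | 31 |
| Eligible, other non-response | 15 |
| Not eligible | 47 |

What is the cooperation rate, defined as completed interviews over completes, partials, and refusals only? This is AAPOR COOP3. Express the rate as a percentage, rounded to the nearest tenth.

52.7%

Num = 166
Denom = 166 + 15 + 134 = 315
COOP3 = 166 / 315 = 0.5270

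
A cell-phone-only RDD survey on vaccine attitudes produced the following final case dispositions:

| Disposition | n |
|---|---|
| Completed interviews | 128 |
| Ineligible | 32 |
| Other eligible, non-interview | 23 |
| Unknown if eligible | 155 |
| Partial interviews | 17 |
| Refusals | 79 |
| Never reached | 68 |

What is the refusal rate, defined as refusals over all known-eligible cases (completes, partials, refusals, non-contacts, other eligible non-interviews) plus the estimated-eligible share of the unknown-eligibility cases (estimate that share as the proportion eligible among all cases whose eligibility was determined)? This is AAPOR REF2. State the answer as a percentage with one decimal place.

Top: 79
Determined eligible: 128 + 17 + 79 + 68 + 23 = 315
e = 315 / (315 + 32) = 315 / 347 = 0.9078
Eligible share of unknowns: 0.9078 × 155 = 140.71
Denominator: 315 + 140.71 = 455.71
REF2 = 79 / 455.71 = 0.1734

17.3%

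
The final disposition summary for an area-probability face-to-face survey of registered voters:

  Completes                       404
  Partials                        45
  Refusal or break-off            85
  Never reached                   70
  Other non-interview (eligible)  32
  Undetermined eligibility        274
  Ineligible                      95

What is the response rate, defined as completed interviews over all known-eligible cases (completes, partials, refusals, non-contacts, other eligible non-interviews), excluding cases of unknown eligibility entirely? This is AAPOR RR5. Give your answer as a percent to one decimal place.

Numerator → 404
Denominator → 404 + 45 + 85 + 70 + 32 = 636
RR5 = 404 / 636 = 0.6352

63.5%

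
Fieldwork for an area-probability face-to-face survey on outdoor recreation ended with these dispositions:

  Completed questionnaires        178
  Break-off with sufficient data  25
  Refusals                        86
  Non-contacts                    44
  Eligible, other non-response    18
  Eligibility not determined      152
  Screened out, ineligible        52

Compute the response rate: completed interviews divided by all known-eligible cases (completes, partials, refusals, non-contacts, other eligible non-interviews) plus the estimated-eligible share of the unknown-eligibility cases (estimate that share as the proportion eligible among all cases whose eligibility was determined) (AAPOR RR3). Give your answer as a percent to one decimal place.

36.8%

Top: 178
Determined eligible: 178 + 25 + 86 + 44 + 18 = 351
e = 351 / (351 + 52) = 351 / 403 = 0.8710
Estimated eligible among unknowns: 0.8710 × 152 = 132.39
Base: 351 + 132.39 = 483.39
RR3 = 178 / 483.39 = 0.3682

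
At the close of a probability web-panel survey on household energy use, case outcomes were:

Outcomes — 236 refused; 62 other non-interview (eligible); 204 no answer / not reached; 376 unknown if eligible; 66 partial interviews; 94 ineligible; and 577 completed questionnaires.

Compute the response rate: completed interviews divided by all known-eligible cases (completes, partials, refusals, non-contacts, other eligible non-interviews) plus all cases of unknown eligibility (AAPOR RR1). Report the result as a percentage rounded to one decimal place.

Numerator = 577
Denominator = 577 + 66 + 236 + 204 + 62 + 376 = 1521
RR1 = 577 / 1521 = 0.3794

37.9%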